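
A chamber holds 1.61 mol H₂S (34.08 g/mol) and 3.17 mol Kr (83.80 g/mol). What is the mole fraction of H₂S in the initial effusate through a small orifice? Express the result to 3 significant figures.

The effusion rate of species i is ∝ p_i/√M_i ∝ n_i/√M_i.
So x_H₂S in the escaping gas = (n_H₂S/√M_H₂S) / Σ(n_i/√M_i)
= (1.61/√34.08) / (1.61/√34.08 + 3.17/√83.80) = 0.2758/(0.2758 + 0.3463) = 0.443.

0.443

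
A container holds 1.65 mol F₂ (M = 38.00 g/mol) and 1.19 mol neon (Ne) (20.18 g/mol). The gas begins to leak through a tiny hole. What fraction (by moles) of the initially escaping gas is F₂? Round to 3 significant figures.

0.503

Effusion rate of each component ∝ n_i/√M_i (partial pressure × 1/√M).
x_F₂(eff) = (n_F₂/√M_F₂) / (n_F₂/√M_F₂ + n_Ne/√M_Ne)
= (1.65/√38.00) / (1.65/√38.00 + 1.19/√20.18) = 0.2677/(0.2677 + 0.2649) = 0.503.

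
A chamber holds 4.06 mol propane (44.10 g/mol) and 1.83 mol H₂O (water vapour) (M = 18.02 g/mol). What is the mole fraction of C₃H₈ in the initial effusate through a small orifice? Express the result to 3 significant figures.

Rate_i ∝ x_i/√M_i (Graham's law weighted by mole fraction), so the effusate composition follows n_i/√M_i.
So x_C₃H₈ in the escaping gas = (n_C₃H₈/√M_C₃H₈) / Σ(n_i/√M_i)
= (4.06/√44.10) / (4.06/√44.10 + 1.83/√18.02) = 0.6114/(0.6114 + 0.4311) = 0.586.

0.586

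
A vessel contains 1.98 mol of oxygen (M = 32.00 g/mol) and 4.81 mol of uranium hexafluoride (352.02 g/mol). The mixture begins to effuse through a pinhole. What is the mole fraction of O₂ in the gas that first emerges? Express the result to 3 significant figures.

Rate_i ∝ x_i/√M_i (Graham's law weighted by mole fraction), so the effusate composition follows n_i/√M_i.
Mole fraction of O₂ in the effusate = (n_O₂/√M_O₂) / (n_O₂/√M_O₂ + n_UF₆/√M_UF₆)
= (1.98/√32.00) / (1.98/√32.00 + 4.81/√352.02) = 0.3500/(0.3500 + 0.2564) = 0.577.

0.577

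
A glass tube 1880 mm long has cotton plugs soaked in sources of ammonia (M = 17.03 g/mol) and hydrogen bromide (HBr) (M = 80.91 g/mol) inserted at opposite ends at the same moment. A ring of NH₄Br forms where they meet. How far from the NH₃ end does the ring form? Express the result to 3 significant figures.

Graham's law gives d_NH₃/d_HBr = rate_NH₃/rate_HBr = √(M_HBr/M_NH₃) = √(80.91/17.03) = 2.180.
With d_NH₃ + d_HBr = 1880 mm, d_HBr = 1880/(1 + 2.180) = 591.3 mm.
d_NH₃ = 1880 − 591.3 = 1290 mm.

1290 mm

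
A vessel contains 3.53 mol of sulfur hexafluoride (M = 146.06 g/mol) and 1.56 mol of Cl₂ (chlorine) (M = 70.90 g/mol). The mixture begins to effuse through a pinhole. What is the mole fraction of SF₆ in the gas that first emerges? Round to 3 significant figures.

0.612

Each component's effusion rate ∝ (its partial pressure)·(1/√M) ∝ n_i/√M_i.
Mole fraction of SF₆ in the effusate = (n_SF₆/√M_SF₆) / (n_SF₆/√M_SF₆ + n_Cl₂/√M_Cl₂)
= (3.53/√146.06) / (3.53/√146.06 + 1.56/√70.90) = 0.2921/(0.2921 + 0.1853) = 0.612.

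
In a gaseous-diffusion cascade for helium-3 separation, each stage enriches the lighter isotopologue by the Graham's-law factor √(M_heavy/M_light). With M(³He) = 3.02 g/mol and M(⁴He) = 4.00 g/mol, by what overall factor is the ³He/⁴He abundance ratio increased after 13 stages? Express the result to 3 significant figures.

6.21

Overall factor = α^13 with α = √(4.00/3.02), i.e. (4.00/3.02)^(13/2).
= 1.32450^(13/2) = 6.21.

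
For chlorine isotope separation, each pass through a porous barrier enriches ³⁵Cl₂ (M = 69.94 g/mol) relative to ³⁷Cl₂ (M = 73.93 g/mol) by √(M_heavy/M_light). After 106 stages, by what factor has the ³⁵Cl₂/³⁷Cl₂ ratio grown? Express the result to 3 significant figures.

After 106 stages the ratio has grown by (√(73.93/69.94))^106 = (73.93/69.94)^(106/2).
= 1.05705^53 = 18.9.

18.9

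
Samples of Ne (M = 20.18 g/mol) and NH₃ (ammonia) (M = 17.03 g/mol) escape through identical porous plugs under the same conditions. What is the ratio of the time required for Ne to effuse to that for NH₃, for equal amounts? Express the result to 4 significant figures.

Since effusion rate ∝ 1/√M, t_Ne/t_NH₃ = √(M_Ne/M_NH₃) = √(20.18/17.03) = √1.185 = 1.089.

1.089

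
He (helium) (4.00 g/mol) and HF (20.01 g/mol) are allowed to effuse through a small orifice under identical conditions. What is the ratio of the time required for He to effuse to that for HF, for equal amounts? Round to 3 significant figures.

0.447

From Graham's law, t_He/t_HF = √(M_He/M_HF) = √(4.00/20.01) = √0.1999 = 0.447.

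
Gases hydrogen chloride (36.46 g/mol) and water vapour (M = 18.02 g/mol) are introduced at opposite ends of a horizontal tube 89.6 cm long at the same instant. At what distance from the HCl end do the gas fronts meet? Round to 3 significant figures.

37.0 cm

Graham's law gives d_HCl/d_H₂O = rate_HCl/rate_H₂O = √(M_H₂O/M_HCl) = √(18.02/36.46) = 0.7030.
With d_HCl + d_H₂O = 89.6 cm, d_H₂O = 89.6/(1 + 0.7030) = 52.61 cm.
d_HCl = 89.6 − 52.61 = 37.0 cm.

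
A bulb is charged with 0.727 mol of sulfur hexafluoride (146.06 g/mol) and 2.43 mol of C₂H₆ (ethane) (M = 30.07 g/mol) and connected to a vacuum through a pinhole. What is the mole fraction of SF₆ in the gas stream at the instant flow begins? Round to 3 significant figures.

Effusion rate of each component ∝ n_i/√M_i (partial pressure × 1/√M).
Mole fraction of SF₆ in the effusate = (n_SF₆/√M_SF₆) / (n_SF₆/√M_SF₆ + n_C₂H₆/√M_C₂H₆)
= (0.727/√146.06) / (0.727/√146.06 + 2.43/√30.07) = 0.06015/(0.06015 + 0.4431) = 0.120.

0.120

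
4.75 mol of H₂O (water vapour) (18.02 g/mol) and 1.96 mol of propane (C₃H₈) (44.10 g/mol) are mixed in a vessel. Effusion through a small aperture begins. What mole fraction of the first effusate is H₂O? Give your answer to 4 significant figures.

The effusion rate of species i is ∝ p_i/√M_i ∝ n_i/√M_i.
So x_H₂O in the escaping gas = (n_H₂O/√M_H₂O) / Σ(n_i/√M_i)
= (4.75/√18.02) / (4.75/√18.02 + 1.96/√44.10) = 1.119/(1.119 + 0.2951) = 0.7913.

0.7913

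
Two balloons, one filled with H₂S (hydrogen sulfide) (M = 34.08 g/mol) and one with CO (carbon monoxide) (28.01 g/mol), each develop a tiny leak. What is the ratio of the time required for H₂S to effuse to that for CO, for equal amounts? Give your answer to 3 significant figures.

1.10

Using Graham's law: t_H₂S/t_CO = √(M_H₂S/M_CO) = √(34.08/28.01) = √1.217 = 1.10.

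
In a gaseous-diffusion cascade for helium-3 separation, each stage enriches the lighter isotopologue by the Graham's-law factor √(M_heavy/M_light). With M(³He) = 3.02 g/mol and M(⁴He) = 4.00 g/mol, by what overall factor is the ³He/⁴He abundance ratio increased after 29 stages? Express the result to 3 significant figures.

The single-stage factor is √(M_heavy/M_light), so 29 stages give [√(4.00/3.02)]^29 = (4.00/3.02)^(29/2).
= 1.32450^(29/2) = 58.9.

58.9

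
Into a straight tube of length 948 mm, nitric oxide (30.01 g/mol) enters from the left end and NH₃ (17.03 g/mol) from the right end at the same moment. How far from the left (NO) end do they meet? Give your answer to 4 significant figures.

The fronts meet when d_NO + d_NH₃ = L with d_NO/d_NH₃ = √(M_NH₃/M_NO) (Graham's law). Here √(M_NH₃/M_NO) = √(17.03/30.01) = 0.7533.
With d_NO + d_NH₃ = 948 mm, d_NH₃ = 948/(1 + 0.7533) = 540.7 mm.
d_NO = 948 − 540.7 = 407.3 mm.

407.3 mm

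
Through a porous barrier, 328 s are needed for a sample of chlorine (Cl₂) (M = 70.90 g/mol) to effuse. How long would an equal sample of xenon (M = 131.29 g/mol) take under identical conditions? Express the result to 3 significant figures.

By Graham's law, t_Xe/t_Cl₂ = √(M_Xe/M_Cl₂) = √(131.29/70.90) = √1.852 = 1.361.
So the time for Xe is 328 × 1.361 = 446 s.

446 s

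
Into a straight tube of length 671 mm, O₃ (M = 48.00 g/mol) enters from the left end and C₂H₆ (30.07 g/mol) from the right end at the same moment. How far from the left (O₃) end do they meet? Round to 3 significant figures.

296 mm

Graham's law gives d_O₃/d_C₂H₆ = rate_O₃/rate_C₂H₆ = √(M_C₂H₆/M_O₃) = √(30.07/48.00) = 0.7915.
With d_O₃ + d_C₂H₆ = 671 mm, d_C₂H₆ = 671/(1 + 0.7915) = 374.5 mm.
d_O₃ = 671 − 374.5 = 296 mm.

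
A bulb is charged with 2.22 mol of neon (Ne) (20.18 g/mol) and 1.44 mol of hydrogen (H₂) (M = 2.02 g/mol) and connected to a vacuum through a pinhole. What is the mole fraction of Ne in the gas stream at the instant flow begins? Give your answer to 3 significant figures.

0.328

The effusion rate of species i is ∝ p_i/√M_i ∝ n_i/√M_i.
x_Ne(eff) = (n_Ne/√M_Ne) / (n_Ne/√M_Ne + n_H₂/√M_H₂)
= (2.22/√20.18) / (2.22/√20.18 + 1.44/√2.02) = 0.4942/(0.4942 + 1.013) = 0.328.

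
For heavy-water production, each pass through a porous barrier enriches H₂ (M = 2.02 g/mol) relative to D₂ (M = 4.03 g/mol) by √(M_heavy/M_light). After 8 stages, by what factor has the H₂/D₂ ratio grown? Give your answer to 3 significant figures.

After 8 stages the ratio has grown by (√(4.03/2.02))^8 = (4.03/2.02)^(8/2).
= 1.99505^4 = 15.8.

15.8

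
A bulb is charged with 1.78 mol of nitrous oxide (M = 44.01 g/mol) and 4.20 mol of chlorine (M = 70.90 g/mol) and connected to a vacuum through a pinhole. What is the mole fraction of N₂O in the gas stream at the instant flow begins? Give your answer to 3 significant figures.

0.350

Each component's effusion rate ∝ (its partial pressure)·(1/√M) ∝ n_i/√M_i.
x_N₂O(eff) = (n_N₂O/√M_N₂O) / (n_N₂O/√M_N₂O + n_Cl₂/√M_Cl₂)
= (1.78/√44.01) / (1.78/√44.01 + 4.20/√70.90) = 0.2683/(0.2683 + 0.4988) = 0.350.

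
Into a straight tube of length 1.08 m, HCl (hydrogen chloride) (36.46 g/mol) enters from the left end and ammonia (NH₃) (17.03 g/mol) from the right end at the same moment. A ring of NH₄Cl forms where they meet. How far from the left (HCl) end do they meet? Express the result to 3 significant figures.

0.438 m

The fronts meet when d_HCl + d_NH₃ = L with d_HCl/d_NH₃ = √(M_NH₃/M_HCl) (Graham's law). Here √(M_NH₃/M_HCl) = √(17.03/36.46) = 0.6834.
With d_HCl + d_NH₃ = 1.08 m, d_NH₃ = 1.08/(1 + 0.6834) = 0.6415 m.
d_HCl = 1.08 − 0.6415 = 0.438 m.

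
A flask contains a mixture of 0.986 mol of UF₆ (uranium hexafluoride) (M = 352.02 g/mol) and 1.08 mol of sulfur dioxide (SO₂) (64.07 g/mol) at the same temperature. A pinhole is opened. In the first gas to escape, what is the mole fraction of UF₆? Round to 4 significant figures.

Rate_i ∝ x_i/√M_i (Graham's law weighted by mole fraction), so the effusate composition follows n_i/√M_i.
So x_UF₆ in the escaping gas = (n_UF₆/√M_UF₆) / Σ(n_i/√M_i)
= (0.986/√352.02) / (0.986/√352.02 + 1.08/√64.07) = 0.05255/(0.05255 + 0.1349) = 0.2803.

0.2803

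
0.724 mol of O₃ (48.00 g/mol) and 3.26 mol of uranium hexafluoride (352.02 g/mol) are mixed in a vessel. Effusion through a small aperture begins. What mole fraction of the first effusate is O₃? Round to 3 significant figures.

0.376

Rate_i ∝ x_i/√M_i (Graham's law weighted by mole fraction), so the effusate composition follows n_i/√M_i.
x_O₃(eff) = (n_O₃/√M_O₃) / (n_O₃/√M_O₃ + n_UF₆/√M_UF₆)
= (0.724/√48.00) / (0.724/√48.00 + 3.26/√352.02) = 0.1045/(0.1045 + 0.1738) = 0.376.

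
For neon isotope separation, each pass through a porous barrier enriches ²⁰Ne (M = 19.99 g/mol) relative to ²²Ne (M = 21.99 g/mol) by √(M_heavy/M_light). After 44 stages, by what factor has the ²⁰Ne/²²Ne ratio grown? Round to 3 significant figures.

Overall factor = α^44 with α = √(21.99/19.99), i.e. (21.99/19.99)^(44/2).
= 1.10005^22 = 8.15.

8.15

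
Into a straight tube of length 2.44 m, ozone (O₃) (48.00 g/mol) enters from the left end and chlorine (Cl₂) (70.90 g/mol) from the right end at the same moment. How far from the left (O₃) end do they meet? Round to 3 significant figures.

1.34 m

Graham's law gives d_O₃/d_Cl₂ = rate_O₃/rate_Cl₂ = √(M_Cl₂/M_O₃) = √(70.90/48.00) = 1.215.
With d_O₃ + d_Cl₂ = 2.44 m, d_Cl₂ = 2.44/(1 + 1.215) = 1.101 m.
d_O₃ = 2.44 − 1.101 = 1.34 m.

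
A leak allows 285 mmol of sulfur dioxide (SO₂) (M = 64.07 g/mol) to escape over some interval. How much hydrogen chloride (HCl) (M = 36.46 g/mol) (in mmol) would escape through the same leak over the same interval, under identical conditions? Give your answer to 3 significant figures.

378 mmol

Graham's law gives rate_HCl/rate_SO₂ = √(M_SO₂/M_HCl) = √(64.07/36.46) = √1.757 = 1.326.
So the amount for HCl is 285 × 1.326 = 378 mmol.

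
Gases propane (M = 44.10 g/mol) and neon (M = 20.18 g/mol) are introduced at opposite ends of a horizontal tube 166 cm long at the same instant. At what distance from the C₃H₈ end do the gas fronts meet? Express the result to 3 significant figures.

67.0 cm

Distances travelled in equal time are proportional to diffusion rates, so d_C₃H₈/d_Ne = √(M_Ne/M_C₃H₈) = √(20.18/44.10) = 0.6765.
With d_C₃H₈ + d_Ne = 166 cm, d_Ne = 166/(1 + 0.6765) = 99.02 cm.
d_C₃H₈ = 166 − 99.02 = 67.0 cm.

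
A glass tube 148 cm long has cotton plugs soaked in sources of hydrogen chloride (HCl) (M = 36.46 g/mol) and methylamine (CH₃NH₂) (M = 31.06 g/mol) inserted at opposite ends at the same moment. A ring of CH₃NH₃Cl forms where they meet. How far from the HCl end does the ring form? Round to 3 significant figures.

71.0 cm

In equal time, each gas travels a distance ∝ its rate ∝ 1/√M, so d_HCl/d_CH₃NH₂ = √(M_CH₃NH₂/M_HCl) = √(31.06/36.46) = 0.9230.
With d_HCl + d_CH₃NH₂ = 148 cm, d_CH₃NH₂ = 148/(1 + 0.9230) = 76.96 cm.
d_HCl = 148 − 76.96 = 71.0 cm.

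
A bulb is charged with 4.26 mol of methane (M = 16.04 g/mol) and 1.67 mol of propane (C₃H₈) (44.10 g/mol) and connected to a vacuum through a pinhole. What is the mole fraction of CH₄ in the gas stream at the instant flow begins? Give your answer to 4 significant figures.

Effusion rate of each component ∝ n_i/√M_i (partial pressure × 1/√M).
Mole fraction of CH₄ in the effusate = (n_CH₄/√M_CH₄) / (n_CH₄/√M_CH₄ + n_C₃H₈/√M_C₃H₈)
= (4.26/√16.04) / (4.26/√16.04 + 1.67/√44.10) = 1.064/(1.064 + 0.2515) = 0.8088.

0.8088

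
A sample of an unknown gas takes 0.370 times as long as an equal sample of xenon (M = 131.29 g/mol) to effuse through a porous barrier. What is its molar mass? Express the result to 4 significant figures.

Graham's law gives t_X/t_Xe = √(M_X/M_Xe).
0.370 = √(M_X/131.29)
M_X = 131.29 × 0.370² = 131.29 × 0.1369 = 17.97 g/mol

17.97 g/mol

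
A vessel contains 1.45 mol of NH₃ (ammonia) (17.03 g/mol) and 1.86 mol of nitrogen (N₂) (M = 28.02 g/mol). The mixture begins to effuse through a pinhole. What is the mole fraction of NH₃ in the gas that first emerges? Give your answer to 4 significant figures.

0.5000

Each component's effusion rate ∝ (its partial pressure)·(1/√M) ∝ n_i/√M_i.
So x_NH₃ in the escaping gas = (n_NH₃/√M_NH₃) / Σ(n_i/√M_i)
= (1.45/√17.03) / (1.45/√17.03 + 1.86/√28.02) = 0.3514/(0.3514 + 0.3514) = 0.5000.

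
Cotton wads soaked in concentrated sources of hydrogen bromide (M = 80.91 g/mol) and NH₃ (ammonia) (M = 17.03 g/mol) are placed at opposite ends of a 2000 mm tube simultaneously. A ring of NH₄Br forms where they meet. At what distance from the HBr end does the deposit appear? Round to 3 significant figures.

Graham's law gives d_HBr/d_NH₃ = rate_HBr/rate_NH₃ = √(M_NH₃/M_HBr) = √(17.03/80.91) = 0.4588.
With d_HBr + d_NH₃ = 2000 mm, d_NH₃ = 2000/(1 + 0.4588) = 1371 mm.
d_HBr = 2000 − 1371 = 629 mm.

629 mm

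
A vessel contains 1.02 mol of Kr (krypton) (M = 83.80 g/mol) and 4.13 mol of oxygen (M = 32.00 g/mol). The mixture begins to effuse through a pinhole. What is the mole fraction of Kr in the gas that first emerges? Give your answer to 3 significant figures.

0.132

Each component's effusion rate ∝ (its partial pressure)·(1/√M) ∝ n_i/√M_i.
So x_Kr in the escaping gas = (n_Kr/√M_Kr) / Σ(n_i/√M_i)
= (1.02/√83.80) / (1.02/√83.80 + 4.13/√32.00) = 0.1114/(0.1114 + 0.7301) = 0.132.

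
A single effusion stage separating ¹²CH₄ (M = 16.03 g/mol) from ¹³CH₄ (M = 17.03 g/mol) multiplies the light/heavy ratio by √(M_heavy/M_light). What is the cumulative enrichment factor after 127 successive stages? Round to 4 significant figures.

The single-stage factor is √(M_heavy/M_light), so 127 stages give [√(17.03/16.03)]^127 = (17.03/16.03)^(127/2).
= 1.06238^(127/2) = 46.65.

46.65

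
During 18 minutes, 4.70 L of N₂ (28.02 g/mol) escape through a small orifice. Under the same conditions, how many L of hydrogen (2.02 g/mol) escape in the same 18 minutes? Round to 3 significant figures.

Since effusion rate ∝ 1/√M, rate_H₂/rate_N₂ = √(M_N₂/M_H₂) = √(28.02/2.02) = √13.87 = 3.724.
So the volume for H₂ is 4.70 × 3.724 = 17.5 L.

17.5 L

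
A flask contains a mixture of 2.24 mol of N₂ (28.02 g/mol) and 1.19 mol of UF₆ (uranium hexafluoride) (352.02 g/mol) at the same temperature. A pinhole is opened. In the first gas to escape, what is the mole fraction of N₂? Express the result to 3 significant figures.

Rate_i ∝ x_i/√M_i (Graham's law weighted by mole fraction), so the effusate composition follows n_i/√M_i.
Mole fraction of N₂ in the effusate = (n_N₂/√M_N₂) / (n_N₂/√M_N₂ + n_UF₆/√M_UF₆)
= (2.24/√28.02) / (2.24/√28.02 + 1.19/√352.02) = 0.4232/(0.4232 + 0.06343) = 0.870.

0.870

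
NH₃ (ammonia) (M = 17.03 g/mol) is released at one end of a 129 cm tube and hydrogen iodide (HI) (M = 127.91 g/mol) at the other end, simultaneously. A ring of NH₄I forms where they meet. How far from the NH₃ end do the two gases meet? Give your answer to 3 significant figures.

94.5 cm

In equal time, each gas travels a distance ∝ its rate ∝ 1/√M, so d_NH₃/d_HI = √(M_HI/M_NH₃) = √(127.91/17.03) = 2.741.
With d_NH₃ + d_HI = 129 cm, d_HI = 129/(1 + 2.741) = 34.49 cm.
d_NH₃ = 129 − 34.49 = 94.5 cm.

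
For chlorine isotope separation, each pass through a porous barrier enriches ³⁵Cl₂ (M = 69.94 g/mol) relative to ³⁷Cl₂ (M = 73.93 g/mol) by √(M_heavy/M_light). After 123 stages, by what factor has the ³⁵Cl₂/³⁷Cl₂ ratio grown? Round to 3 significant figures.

After 123 stages the ratio has grown by (√(73.93/69.94))^123 = (73.93/69.94)^(123/2).
= 1.05705^(123/2) = 30.3.

30.3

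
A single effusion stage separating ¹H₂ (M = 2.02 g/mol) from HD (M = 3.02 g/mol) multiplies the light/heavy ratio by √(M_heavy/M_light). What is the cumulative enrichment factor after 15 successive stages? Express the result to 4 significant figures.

20.41

The single-stage factor is √(M_heavy/M_light), so 15 stages give [√(3.02/2.02)]^15 = (3.02/2.02)^(15/2).
= 1.49505^(15/2) = 20.41.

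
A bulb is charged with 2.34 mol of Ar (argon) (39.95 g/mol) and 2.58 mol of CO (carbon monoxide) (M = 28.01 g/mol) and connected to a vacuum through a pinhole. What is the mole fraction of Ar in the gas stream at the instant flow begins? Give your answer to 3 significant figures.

Each component's effusion rate ∝ (its partial pressure)·(1/√M) ∝ n_i/√M_i.
x_Ar(eff) = (n_Ar/√M_Ar) / (n_Ar/√M_Ar + n_CO/√M_CO)
= (2.34/√39.95) / (2.34/√39.95 + 2.58/√28.01) = 0.3702/(0.3702 + 0.4875) = 0.432.

0.432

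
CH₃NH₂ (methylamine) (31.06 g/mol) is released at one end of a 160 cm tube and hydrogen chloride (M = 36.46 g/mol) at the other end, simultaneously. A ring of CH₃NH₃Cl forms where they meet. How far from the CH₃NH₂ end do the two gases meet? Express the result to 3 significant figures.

83.2 cm

Graham's law gives d_CH₃NH₂/d_HCl = rate_CH₃NH₂/rate_HCl = √(M_HCl/M_CH₃NH₂) = √(36.46/31.06) = 1.083.
With d_CH₃NH₂ + d_HCl = 160 cm, d_HCl = 160/(1 + 1.083) = 76.80 cm.
d_CH₃NH₂ = 160 − 76.80 = 83.2 cm.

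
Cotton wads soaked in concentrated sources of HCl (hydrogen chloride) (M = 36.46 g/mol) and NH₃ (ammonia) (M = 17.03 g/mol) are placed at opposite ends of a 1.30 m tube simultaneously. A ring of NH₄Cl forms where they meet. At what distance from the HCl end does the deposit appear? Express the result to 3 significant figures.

In equal time, each gas travels a distance ∝ its rate ∝ 1/√M, so d_HCl/d_NH₃ = √(M_NH₃/M_HCl) = √(17.03/36.46) = 0.6834.
With d_HCl + d_NH₃ = 1.30 m, d_NH₃ = 1.30/(1 + 0.6834) = 0.7722 m.
d_HCl = 1.30 − 0.7722 = 0.528 m.

0.528 m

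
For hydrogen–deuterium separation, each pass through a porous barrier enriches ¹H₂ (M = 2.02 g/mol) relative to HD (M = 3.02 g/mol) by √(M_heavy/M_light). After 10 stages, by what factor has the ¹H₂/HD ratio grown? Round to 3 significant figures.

Overall factor = α^10 with α = √(3.02/2.02), i.e. (3.02/2.02)^(10/2).
= 1.49505^5 = 7.47.

7.47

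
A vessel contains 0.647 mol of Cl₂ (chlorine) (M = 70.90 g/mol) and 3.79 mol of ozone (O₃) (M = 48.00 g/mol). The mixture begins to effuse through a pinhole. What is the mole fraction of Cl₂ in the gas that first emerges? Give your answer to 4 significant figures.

0.1232

The effusion rate of species i is ∝ p_i/√M_i ∝ n_i/√M_i.
x_Cl₂(eff) = (n_Cl₂/√M_Cl₂) / (n_Cl₂/√M_Cl₂ + n_O₃/√M_O₃)
= (0.647/√70.90) / (0.647/√70.90 + 3.79/√48.00) = 0.07684/(0.07684 + 0.5470) = 0.1232.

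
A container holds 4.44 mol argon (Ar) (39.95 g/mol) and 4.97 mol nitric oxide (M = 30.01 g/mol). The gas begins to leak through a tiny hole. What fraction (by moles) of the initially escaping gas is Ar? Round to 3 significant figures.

The effusion rate of species i is ∝ p_i/√M_i ∝ n_i/√M_i.
So x_Ar in the escaping gas = (n_Ar/√M_Ar) / Σ(n_i/√M_i)
= (4.44/√39.95) / (4.44/√39.95 + 4.97/√30.01) = 0.7025/(0.7025 + 0.9072) = 0.436.

0.436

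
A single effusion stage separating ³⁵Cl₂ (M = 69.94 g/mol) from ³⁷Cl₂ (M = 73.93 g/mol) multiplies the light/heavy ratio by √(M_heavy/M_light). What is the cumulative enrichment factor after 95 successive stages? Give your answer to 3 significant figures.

13.9

Overall factor = α^95 with α = √(73.93/69.94), i.e. (73.93/69.94)^(95/2).
= 1.05705^(95/2) = 13.9.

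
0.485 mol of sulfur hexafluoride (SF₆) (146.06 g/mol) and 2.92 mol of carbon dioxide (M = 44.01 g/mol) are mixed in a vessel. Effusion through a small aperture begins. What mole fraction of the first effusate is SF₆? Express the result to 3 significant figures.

0.0836

Each component's effusion rate ∝ (its partial pressure)·(1/√M) ∝ n_i/√M_i.
Mole fraction of SF₆ in the effusate = (n_SF₆/√M_SF₆) / (n_SF₆/√M_SF₆ + n_CO₂/√M_CO₂)
= (0.485/√146.06) / (0.485/√146.06 + 2.92/√44.01) = 0.04013/(0.04013 + 0.4402) = 0.0836.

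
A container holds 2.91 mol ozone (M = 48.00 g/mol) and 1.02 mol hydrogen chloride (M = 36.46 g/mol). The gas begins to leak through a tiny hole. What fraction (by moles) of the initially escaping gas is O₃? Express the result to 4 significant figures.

0.7132

Rate_i ∝ x_i/√M_i (Graham's law weighted by mole fraction), so the effusate composition follows n_i/√M_i.
So x_O₃ in the escaping gas = (n_O₃/√M_O₃) / Σ(n_i/√M_i)
= (2.91/√48.00) / (2.91/√48.00 + 1.02/√36.46) = 0.4200/(0.4200 + 0.1689) = 0.7132.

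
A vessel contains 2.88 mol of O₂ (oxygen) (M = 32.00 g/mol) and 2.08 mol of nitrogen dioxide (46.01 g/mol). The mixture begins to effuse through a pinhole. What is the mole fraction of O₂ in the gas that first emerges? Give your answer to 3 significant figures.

Rate_i ∝ x_i/√M_i (Graham's law weighted by mole fraction), so the effusate composition follows n_i/√M_i.
So x_O₂ in the escaping gas = (n_O₂/√M_O₂) / Σ(n_i/√M_i)
= (2.88/√32.00) / (2.88/√32.00 + 2.08/√46.01) = 0.5091/(0.5091 + 0.3066) = 0.624.

0.624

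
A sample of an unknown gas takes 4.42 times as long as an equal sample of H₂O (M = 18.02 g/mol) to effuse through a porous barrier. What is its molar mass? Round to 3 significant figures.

By Graham's law, t_X/t_H₂O = √(M_X/M_H₂O).
4.42 = √(M_X/18.02)
M_X = 18.02 × 4.42² = 18.02 × 19.54 = 352 g/mol

352 g/mol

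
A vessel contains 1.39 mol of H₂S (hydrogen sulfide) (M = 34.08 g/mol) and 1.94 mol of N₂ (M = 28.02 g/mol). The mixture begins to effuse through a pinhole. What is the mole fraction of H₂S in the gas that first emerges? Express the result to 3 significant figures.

0.394

Effusion rate of each component ∝ n_i/√M_i (partial pressure × 1/√M).
Mole fraction of H₂S in the effusate = (n_H₂S/√M_H₂S) / (n_H₂S/√M_H₂S + n_N₂/√M_N₂)
= (1.39/√34.08) / (1.39/√34.08 + 1.94/√28.02) = 0.2381/(0.2381 + 0.3665) = 0.394.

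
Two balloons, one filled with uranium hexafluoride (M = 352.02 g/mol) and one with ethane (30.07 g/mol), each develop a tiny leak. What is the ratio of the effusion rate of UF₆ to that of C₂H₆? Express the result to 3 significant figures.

Using Graham's law: rate_UF₆/rate_C₂H₆ = √(M_C₂H₆/M_UF₆) = √(30.07/352.02) = √0.08542 = 0.292.

0.292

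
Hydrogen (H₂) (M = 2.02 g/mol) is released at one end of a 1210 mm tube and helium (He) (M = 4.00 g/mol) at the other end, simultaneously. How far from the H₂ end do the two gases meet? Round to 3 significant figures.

Graham's law gives d_H₂/d_He = rate_H₂/rate_He = √(M_He/M_H₂) = √(4.00/2.02) = 1.407.
With d_H₂ + d_He = 1210 mm, d_He = 1210/(1 + 1.407) = 502.7 mm.
d_H₂ = 1210 − 502.7 = 707 mm.

707 mm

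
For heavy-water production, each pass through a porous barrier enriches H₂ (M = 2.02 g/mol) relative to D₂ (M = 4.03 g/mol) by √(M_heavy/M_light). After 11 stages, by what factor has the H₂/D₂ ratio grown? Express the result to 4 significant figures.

After 11 stages the ratio has grown by (√(4.03/2.02))^11 = (4.03/2.02)^(11/2).
= 1.99505^(11/2) = 44.64.

44.64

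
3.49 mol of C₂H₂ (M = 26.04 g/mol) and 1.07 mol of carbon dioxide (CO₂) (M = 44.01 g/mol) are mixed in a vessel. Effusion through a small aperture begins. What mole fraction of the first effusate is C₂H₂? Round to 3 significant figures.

0.809

The effusion rate of species i is ∝ p_i/√M_i ∝ n_i/√M_i.
Mole fraction of C₂H₂ in the effusate = (n_C₂H₂/√M_C₂H₂) / (n_C₂H₂/√M_C₂H₂ + n_CO₂/√M_CO₂)
= (3.49/√26.04) / (3.49/√26.04 + 1.07/√44.01) = 0.6839/(0.6839 + 0.1613) = 0.809.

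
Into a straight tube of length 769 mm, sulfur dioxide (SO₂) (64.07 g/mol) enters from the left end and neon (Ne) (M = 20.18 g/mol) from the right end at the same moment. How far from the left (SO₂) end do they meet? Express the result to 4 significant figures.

In equal time, each gas travels a distance ∝ its rate ∝ 1/√M, so d_SO₂/d_Ne = √(M_Ne/M_SO₂) = √(20.18/64.07) = 0.5612.
With d_SO₂ + d_Ne = 769 mm, d_Ne = 769/(1 + 0.5612) = 492.6 mm.
d_SO₂ = 769 − 492.6 = 276.4 mm.

276.4 mm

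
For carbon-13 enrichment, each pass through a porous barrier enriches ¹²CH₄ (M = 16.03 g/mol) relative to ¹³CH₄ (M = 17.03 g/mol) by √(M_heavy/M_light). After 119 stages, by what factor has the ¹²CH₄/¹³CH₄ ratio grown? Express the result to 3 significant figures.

36.6

The single-stage factor is √(M_heavy/M_light), so 119 stages give [√(17.03/16.03)]^119 = (17.03/16.03)^(119/2).
= 1.06238^(119/2) = 36.6.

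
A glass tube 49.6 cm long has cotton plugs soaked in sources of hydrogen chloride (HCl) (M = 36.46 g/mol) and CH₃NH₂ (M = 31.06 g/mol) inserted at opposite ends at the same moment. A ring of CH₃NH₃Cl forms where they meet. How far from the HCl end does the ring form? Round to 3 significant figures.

Graham's law gives d_HCl/d_CH₃NH₂ = rate_HCl/rate_CH₃NH₂ = √(M_CH₃NH₂/M_HCl) = √(31.06/36.46) = 0.9230.
With d_HCl + d_CH₃NH₂ = 49.6 cm, d_CH₃NH₂ = 49.6/(1 + 0.9230) = 25.79 cm.
d_HCl = 49.6 − 25.79 = 23.8 cm.

23.8 cm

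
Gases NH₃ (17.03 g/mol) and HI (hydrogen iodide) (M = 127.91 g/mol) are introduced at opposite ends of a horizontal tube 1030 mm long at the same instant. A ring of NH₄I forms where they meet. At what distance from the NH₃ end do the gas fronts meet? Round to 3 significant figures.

Graham's law gives d_NH₃/d_HI = rate_NH₃/rate_HI = √(M_HI/M_NH₃) = √(127.91/17.03) = 2.741.
With d_NH₃ + d_HI = 1030 mm, d_HI = 1030/(1 + 2.741) = 275.4 mm.
d_NH₃ = 1030 − 275.4 = 755 mm.

755 mm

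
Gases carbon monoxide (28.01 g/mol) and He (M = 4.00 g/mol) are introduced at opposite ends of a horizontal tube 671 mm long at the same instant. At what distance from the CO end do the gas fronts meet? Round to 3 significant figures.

In equal time, each gas travels a distance ∝ its rate ∝ 1/√M, so d_CO/d_He = √(M_He/M_CO) = √(4.00/28.01) = 0.3779.
With d_CO + d_He = 671 mm, d_He = 671/(1 + 0.3779) = 487.0 mm.
d_CO = 671 − 487.0 = 184 mm.

184 mm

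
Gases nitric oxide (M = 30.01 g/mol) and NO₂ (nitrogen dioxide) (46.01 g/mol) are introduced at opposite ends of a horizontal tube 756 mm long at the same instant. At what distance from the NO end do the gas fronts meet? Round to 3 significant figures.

The fronts meet when d_NO + d_NO₂ = L with d_NO/d_NO₂ = √(M_NO₂/M_NO) (Graham's law). Here √(M_NO₂/M_NO) = √(46.01/30.01) = 1.238.
With d_NO + d_NO₂ = 756 mm, d_NO₂ = 756/(1 + 1.238) = 337.8 mm.
d_NO = 756 − 337.8 = 418 mm.

418 mm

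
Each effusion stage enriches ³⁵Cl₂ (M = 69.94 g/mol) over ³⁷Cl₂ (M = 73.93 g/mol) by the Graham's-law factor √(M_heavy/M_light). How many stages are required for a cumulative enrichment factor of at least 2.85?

Single-stage factor α = √(73.93/69.94), so ln α = ½ ln(1.05705) = 0.02774.
Need α^N ≥ 2.85 ⇒ N ≥ ln(2.85) / ln α = 1.047 / 0.02774 = 37.75.
So at least 38 stages are needed.

38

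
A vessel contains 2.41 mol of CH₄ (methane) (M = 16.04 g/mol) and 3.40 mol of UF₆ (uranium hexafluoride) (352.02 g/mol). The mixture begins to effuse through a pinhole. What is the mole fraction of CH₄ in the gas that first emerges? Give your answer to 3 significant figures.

0.769

Effusion rate of each component ∝ n_i/√M_i (partial pressure × 1/√M).
x_CH₄(eff) = (n_CH₄/√M_CH₄) / (n_CH₄/√M_CH₄ + n_UF₆/√M_UF₆)
= (2.41/√16.04) / (2.41/√16.04 + 3.40/√352.02) = 0.6017/(0.6017 + 0.1812) = 0.769.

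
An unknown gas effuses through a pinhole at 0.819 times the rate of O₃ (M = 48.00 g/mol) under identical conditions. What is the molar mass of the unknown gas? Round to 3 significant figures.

Graham's law gives rate_X/rate_O₃ = √(M_O₃/M_X).
0.819 = √(48.00/M_X)
M_X = 48.00 / 0.819² = 48.00 / 0.6708 = 71.6 g/mol

71.6 g/mol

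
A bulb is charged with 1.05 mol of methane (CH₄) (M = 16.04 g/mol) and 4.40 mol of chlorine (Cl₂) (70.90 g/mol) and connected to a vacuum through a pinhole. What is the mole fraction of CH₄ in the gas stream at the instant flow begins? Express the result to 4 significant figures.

Each component's effusion rate ∝ (its partial pressure)·(1/√M) ∝ n_i/√M_i.
Mole fraction of CH₄ in the effusate = (n_CH₄/√M_CH₄) / (n_CH₄/√M_CH₄ + n_Cl₂/√M_Cl₂)
= (1.05/√16.04) / (1.05/√16.04 + 4.40/√70.90) = 0.2622/(0.2622 + 0.5226) = 0.3341.

0.3341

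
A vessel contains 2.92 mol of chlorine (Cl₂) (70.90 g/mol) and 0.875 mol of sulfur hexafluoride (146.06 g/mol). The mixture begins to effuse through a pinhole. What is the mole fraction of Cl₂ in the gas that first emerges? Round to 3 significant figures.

0.827

The effusion rate of species i is ∝ p_i/√M_i ∝ n_i/√M_i.
So x_Cl₂ in the escaping gas = (n_Cl₂/√M_Cl₂) / Σ(n_i/√M_i)
= (2.92/√70.90) / (2.92/√70.90 + 0.875/√146.06) = 0.3468/(0.3468 + 0.07240) = 0.827.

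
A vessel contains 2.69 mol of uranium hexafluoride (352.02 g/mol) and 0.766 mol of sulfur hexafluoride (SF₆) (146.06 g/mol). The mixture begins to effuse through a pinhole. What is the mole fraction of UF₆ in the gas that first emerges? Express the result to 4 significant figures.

0.6934

The effusion rate of species i is ∝ p_i/√M_i ∝ n_i/√M_i.
Mole fraction of UF₆ in the effusate = (n_UF₆/√M_UF₆) / (n_UF₆/√M_UF₆ + n_SF₆/√M_SF₆)
= (2.69/√352.02) / (2.69/√352.02 + 0.766/√146.06) = 0.1434/(0.1434 + 0.06338) = 0.6934.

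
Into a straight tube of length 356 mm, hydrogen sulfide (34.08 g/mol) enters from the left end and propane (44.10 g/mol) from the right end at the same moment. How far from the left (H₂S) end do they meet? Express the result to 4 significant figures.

189.5 mm

In equal time, each gas travels a distance ∝ its rate ∝ 1/√M, so d_H₂S/d_C₃H₈ = √(M_C₃H₈/M_H₂S) = √(44.10/34.08) = 1.138.
With d_H₂S + d_C₃H₈ = 356 mm, d_C₃H₈ = 356/(1 + 1.138) = 166.5 mm.
d_H₂S = 356 − 166.5 = 189.5 mm.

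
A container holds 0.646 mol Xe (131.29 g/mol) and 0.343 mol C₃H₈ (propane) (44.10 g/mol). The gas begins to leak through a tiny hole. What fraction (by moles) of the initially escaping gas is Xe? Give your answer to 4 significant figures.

Each component's effusion rate ∝ (its partial pressure)·(1/√M) ∝ n_i/√M_i.
Mole fraction of Xe in the effusate = (n_Xe/√M_Xe) / (n_Xe/√M_Xe + n_C₃H₈/√M_C₃H₈)
= (0.646/√131.29) / (0.646/√131.29 + 0.343/√44.10) = 0.05638/(0.05638 + 0.05165) = 0.5219.

0.5219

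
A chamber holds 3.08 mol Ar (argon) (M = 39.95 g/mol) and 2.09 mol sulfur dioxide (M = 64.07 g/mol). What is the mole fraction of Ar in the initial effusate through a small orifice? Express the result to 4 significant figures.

0.6511

Rate_i ∝ x_i/√M_i (Graham's law weighted by mole fraction), so the effusate composition follows n_i/√M_i.
So x_Ar in the escaping gas = (n_Ar/√M_Ar) / Σ(n_i/√M_i)
= (3.08/√39.95) / (3.08/√39.95 + 2.09/√64.07) = 0.4873/(0.4873 + 0.2611) = 0.6511.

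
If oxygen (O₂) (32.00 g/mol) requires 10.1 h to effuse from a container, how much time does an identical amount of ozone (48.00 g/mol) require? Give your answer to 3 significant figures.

12.4 h

By Graham's law, t_O₃/t_O₂ = √(M_O₃/M_O₂) = √(48.00/32.00) = √1.500 = 1.225.
So the time for O₃ is 10.1 × 1.225 = 12.4 h.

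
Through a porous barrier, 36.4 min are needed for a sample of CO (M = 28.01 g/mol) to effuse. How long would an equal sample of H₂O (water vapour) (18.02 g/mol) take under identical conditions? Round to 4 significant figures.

29.20 min

Graham's law gives t_H₂O/t_CO = √(M_H₂O/M_CO) = √(18.02/28.01) = √0.6433 = 0.8021.
So the time for H₂O is 36.4 × 0.8021 = 29.20 min.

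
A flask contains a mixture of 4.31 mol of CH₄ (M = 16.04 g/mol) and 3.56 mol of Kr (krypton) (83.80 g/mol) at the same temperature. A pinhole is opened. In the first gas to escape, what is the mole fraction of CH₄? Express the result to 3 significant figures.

0.735

Effusion rate of each component ∝ n_i/√M_i (partial pressure × 1/√M).
x_CH₄(eff) = (n_CH₄/√M_CH₄) / (n_CH₄/√M_CH₄ + n_Kr/√M_Kr)
= (4.31/√16.04) / (4.31/√16.04 + 3.56/√83.80) = 1.076/(1.076 + 0.3889) = 0.735.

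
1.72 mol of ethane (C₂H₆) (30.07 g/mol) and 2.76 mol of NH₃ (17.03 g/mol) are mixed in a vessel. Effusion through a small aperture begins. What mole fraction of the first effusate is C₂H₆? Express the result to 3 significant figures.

0.319

Rate_i ∝ x_i/√M_i (Graham's law weighted by mole fraction), so the effusate composition follows n_i/√M_i.
x_C₂H₆(eff) = (n_C₂H₆/√M_C₂H₆) / (n_C₂H₆/√M_C₂H₆ + n_NH₃/√M_NH₃)
= (1.72/√30.07) / (1.72/√30.07 + 2.76/√17.03) = 0.3137/(0.3137 + 0.6688) = 0.319.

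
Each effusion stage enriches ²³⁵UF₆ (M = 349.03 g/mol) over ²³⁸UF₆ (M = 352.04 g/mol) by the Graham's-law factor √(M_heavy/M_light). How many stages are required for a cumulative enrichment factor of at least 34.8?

827

Per stage α = (352.04/349.03)^(1/2) = 1.00862^0.5, giving ln α = 0.004293.
Need α^N ≥ 34.8 ⇒ N ≥ ln(34.8) / ln α = 3.550 / 0.004293 = 826.75.
Minimum whole number of stages: N = 827.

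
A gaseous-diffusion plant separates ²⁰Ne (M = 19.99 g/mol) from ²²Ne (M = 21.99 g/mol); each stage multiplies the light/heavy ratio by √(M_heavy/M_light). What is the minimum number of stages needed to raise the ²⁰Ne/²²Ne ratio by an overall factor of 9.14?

With α = √(21.99/19.99) per stage, ln α = ½ ln(1.10005) = 0.04768.
Need α^N ≥ 9.14 ⇒ N ≥ ln(9.14) / ln α = 2.213 / 0.04768 = 46.41.
So at least 47 stages are needed.

47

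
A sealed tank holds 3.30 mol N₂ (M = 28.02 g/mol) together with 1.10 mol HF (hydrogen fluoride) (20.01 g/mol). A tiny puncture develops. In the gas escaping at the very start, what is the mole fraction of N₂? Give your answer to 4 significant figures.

Rate_i ∝ x_i/√M_i (Graham's law weighted by mole fraction), so the effusate composition follows n_i/√M_i.
So x_N₂ in the escaping gas = (n_N₂/√M_N₂) / Σ(n_i/√M_i)
= (3.30/√28.02) / (3.30/√28.02 + 1.10/√20.01) = 0.6234/(0.6234 + 0.2459) = 0.7171.

0.7171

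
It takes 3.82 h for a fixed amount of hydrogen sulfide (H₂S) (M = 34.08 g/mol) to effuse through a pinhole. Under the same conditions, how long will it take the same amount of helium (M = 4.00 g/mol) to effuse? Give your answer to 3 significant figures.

1.31 h

Graham's law gives t_He/t_H₂S = √(M_He/M_H₂S) = √(4.00/34.08) = √0.1174 = 0.3426.
So the time for He is 3.82 × 0.3426 = 1.31 h.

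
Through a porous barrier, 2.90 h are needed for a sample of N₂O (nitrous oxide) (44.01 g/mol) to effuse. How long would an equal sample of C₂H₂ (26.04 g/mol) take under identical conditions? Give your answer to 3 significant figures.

2.23 h

Since effusion rate ∝ 1/√M, t_C₂H₂/t_N₂O = √(M_C₂H₂/M_N₂O) = √(26.04/44.01) = √0.5917 = 0.7692.
So the time for C₂H₂ is 2.90 × 0.7692 = 2.23 h.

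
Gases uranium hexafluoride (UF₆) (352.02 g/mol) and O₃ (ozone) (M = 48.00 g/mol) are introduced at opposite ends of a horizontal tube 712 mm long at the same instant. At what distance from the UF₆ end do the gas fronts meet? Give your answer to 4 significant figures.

192.0 mm

In equal time, each gas travels a distance ∝ its rate ∝ 1/√M, so d_UF₆/d_O₃ = √(M_O₃/M_UF₆) = √(48.00/352.02) = 0.3693.
With d_UF₆ + d_O₃ = 712 mm, d_O₃ = 712/(1 + 0.3693) = 520.0 mm.
d_UF₆ = 712 − 520.0 = 192.0 mm.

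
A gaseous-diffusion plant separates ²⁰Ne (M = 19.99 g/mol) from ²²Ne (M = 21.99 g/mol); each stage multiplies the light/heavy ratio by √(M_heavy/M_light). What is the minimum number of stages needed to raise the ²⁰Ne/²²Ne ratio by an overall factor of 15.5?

With α = √(21.99/19.99) per stage, ln α = ½ ln(1.10005) = 0.04768.
Need α^N ≥ 15.5 ⇒ N ≥ ln(15.5) / ln α = 2.741 / 0.04768 = 57.49.
So at least 58 stages are needed.

58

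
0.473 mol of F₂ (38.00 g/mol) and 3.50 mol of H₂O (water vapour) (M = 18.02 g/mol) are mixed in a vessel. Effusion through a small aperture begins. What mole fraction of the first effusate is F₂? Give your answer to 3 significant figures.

0.0851

Rate_i ∝ x_i/√M_i (Graham's law weighted by mole fraction), so the effusate composition follows n_i/√M_i.
x_F₂(eff) = (n_F₂/√M_F₂) / (n_F₂/√M_F₂ + n_H₂O/√M_H₂O)
= (0.473/√38.00) / (0.473/√38.00 + 3.50/√18.02) = 0.07673/(0.07673 + 0.8245) = 0.0851.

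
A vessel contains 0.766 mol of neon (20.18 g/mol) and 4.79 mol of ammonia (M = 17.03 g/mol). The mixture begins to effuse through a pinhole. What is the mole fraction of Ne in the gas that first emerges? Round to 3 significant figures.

0.128

Rate_i ∝ x_i/√M_i (Graham's law weighted by mole fraction), so the effusate composition follows n_i/√M_i.
So x_Ne in the escaping gas = (n_Ne/√M_Ne) / Σ(n_i/√M_i)
= (0.766/√20.18) / (0.766/√20.18 + 4.79/√17.03) = 0.1705/(0.1705 + 1.161) = 0.128.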